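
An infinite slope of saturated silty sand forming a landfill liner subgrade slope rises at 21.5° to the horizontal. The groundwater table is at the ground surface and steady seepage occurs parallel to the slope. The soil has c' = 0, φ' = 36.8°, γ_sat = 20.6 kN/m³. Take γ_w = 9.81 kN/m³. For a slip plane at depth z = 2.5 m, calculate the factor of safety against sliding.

With seepage parallel to the slope and the water table at the surface, the effective normal stress on the slip plane uses the buoyant unit weight γ' = γ_sat − γ_w while the driving shear stress uses γ_sat:
FS = [c' + γ' z cos²β tanφ'] / [γ_sat z sinβ cosβ]
(For c' = 0 this reduces to FS = (γ'/γ_sat)·tanφ'/tanβ.)
γ' = 20.6 − 9.81 = 10.79 kN/m³
Numerator = 0.0 + 10.79·2.5·cos²21.5°·tan36.8° = 0.0 + 10.79·2.5·0.8657·0.7481 = 17.469 kPa
Denominator = 20.6·2.5·sin21.5°·cos21.5° = 20.6·2.5·0.3665·0.9304 = 17.561 kPa
FS = 17.469 / 17.561 = 0.995

FS = 0.99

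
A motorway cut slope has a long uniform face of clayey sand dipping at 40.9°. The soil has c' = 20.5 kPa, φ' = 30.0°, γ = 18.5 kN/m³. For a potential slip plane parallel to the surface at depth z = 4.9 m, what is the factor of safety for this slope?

FS = 1.12

For an infinite slope with a slip plane parallel to the surface (no pore pressure): FS = [c' + γz cos²β tanφ'] / [γz sinβ cosβ].
γz = 18.5·4.9 = 90.65 kN/m²
Numerator = 20.5 + 90.65·cos²40.9°·tan30.0° = 20.5 + 90.65·0.5713·0.5774 = 50.401 kPa
Denominator = 90.65·sin40.9°·cos40.9° = 90.65·0.6547·0.7559 = 44.862 kPa
FS = 50.401 / 44.862 = 1.123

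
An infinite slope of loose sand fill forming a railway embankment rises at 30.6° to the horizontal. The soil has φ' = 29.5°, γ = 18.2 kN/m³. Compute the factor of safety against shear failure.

For a dry cohesionless infinite slope the factor of safety is FS = tanφ' / tanβ.
FS = tan29.5° / tan30.6° = 0.5658 / 0.5914 = 0.957

FS = 0.96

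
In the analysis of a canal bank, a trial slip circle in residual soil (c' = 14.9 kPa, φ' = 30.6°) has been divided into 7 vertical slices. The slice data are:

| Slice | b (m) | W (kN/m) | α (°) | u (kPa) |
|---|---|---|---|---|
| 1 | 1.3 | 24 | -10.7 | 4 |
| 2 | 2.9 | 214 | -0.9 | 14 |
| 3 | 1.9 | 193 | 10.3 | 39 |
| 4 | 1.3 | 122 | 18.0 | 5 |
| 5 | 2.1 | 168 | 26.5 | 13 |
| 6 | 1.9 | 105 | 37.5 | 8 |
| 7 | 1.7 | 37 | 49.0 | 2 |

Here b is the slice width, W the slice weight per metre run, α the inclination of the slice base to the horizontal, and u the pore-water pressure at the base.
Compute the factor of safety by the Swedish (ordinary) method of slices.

Ordinary method of slices: FS = Σ[c'·Δl_i + (W_i cosα_i − u_i·Δl_i)·tanφ'] / Σ W_i sinα_i, with Δl_i = b_i / cosα_i.
Slice 1: Δl = 1.3/cos(-10.7°) = 1.323 m; N'_1 = 24·cos(-10.7°) − 4·1.323 = 18.3; c'Δl = 19.71; W sinα = -4.5
Slice 2: Δl = 2.9/cos(-0.9°) = 2.900 m; N'_2 = 214·cos(-0.9°) − 14·2.900 = 173.4; c'Δl = 43.22; W sinα = -3.4
Slice 3: Δl = 1.9/cos10.3° = 1.931 m; N'_3 = 193·cos10.3° − 39·1.931 = 114.6; c'Δl = 28.77; W sinα = 34.5
Slice 4: Δl = 1.3/cos18.0° = 1.367 m; N'_4 = 122·cos18.0° − 5·1.367 = 109.2; c'Δl = 20.37; W sinα = 37.7
Slice 5: Δl = 2.1/cos26.5° = 2.347 m; N'_5 = 168·cos26.5° − 13·2.347 = 119.8; c'Δl = 34.96; W sinα = 75.0
Slice 6: Δl = 1.9/cos37.5° = 2.395 m; N'_6 = 105·cos37.5° − 8·2.395 = 64.1; c'Δl = 35.68; W sinα = 63.9
Slice 7: Δl = 1.7/cos49.0° = 2.591 m; N'_7 = 37·cos49.0° − 2·2.591 = 19.1; c'Δl = 38.61; W sinα = 27.9
Σc'Δl = 221.3 kN/m; ΣN' = 618.5 kN/m; ΣW sinα = 231.2 kN/m
Resisting = 221.3 + 618.5·tan30.6° = 221.3 + 365.8 = 587.1 kN/m
FS = 587.1 / 231.2 = 2.539

FS = 2.54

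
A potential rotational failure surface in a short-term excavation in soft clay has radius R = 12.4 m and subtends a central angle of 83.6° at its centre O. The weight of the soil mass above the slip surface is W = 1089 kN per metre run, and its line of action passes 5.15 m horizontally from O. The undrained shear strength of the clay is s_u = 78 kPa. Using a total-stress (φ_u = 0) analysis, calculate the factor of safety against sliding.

Taking moments about the centre O, the resisting moment is provided by the undrained shear strength acting along the arc:
Arc length L_a = R·θ = 12.4·(83.6°·π/180) = 12.4·1.4591 = 18.09 m
M_R = s_u·L_a·R = 78·18.09·12.4 = 17499.3 kN·m/m
M_D = W·d = 1089·5.15 = 5608.4 kN·m/m
FS = M_R / M_D = 17499.3 / 5608.4 = 3.120

FS = 3.12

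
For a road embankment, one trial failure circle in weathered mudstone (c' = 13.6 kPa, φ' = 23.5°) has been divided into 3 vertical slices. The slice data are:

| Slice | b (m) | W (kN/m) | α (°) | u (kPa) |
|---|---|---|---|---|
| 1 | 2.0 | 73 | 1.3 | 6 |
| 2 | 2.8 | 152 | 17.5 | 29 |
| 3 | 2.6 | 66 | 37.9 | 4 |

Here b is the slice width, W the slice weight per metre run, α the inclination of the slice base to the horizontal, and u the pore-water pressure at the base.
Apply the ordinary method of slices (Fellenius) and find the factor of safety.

Ordinary method of slices: FS = Σ[c'·Δl_i + (W_i cosα_i − u_i·Δl_i)·tanφ'] / Σ W_i sinα_i, with Δl_i = b_i / cosα_i.
Slice 1: Δl = 2.0/cos1.3° = 2.001 m; N'_1 = 73·cos1.3° − 6·2.001 = 61.0; c'Δl = 27.21; W sinα = 1.7
Slice 2: Δl = 2.8/cos17.5° = 2.936 m; N'_2 = 152·cos17.5° − 29·2.936 = 59.8; c'Δl = 39.93; W sinα = 45.7
Slice 3: Δl = 2.6/cos37.9° = 3.295 m; N'_3 = 66·cos37.9° − 4·3.295 = 38.9; c'Δl = 44.81; W sinα = 40.5
Σc'Δl = 111.9 kN/m; ΣN' = 159.7 kN/m; ΣW sinα = 87.9 kN/m
Resisting = 111.9 + 159.7·tan23.5° = 111.9 + 69.4 = 181.4 kN/m
FS = 181.4 / 87.9 = 2.063

FS = 2.06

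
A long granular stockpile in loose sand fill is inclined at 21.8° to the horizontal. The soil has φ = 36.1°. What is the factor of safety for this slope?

For a dry cohesionless infinite slope the factor of safety is FS = tanφ / tanβ.
FS = tan36.1° / tan21.8° = 0.7292 / 0.4000 = 1.823

FS = 1.82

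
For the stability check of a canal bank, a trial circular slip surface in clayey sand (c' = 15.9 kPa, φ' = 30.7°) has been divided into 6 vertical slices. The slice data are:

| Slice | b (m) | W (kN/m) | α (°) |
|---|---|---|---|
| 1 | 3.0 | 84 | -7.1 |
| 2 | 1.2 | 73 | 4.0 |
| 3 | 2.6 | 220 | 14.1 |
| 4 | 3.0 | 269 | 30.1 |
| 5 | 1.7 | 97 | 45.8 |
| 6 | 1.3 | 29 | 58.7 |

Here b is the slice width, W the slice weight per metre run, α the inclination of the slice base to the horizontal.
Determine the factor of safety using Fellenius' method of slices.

FS = 2.34

Ordinary method of slices: FS = Σ[c'·Δl_i + (W_i cosα_i)·tanφ'] / Σ W_i sinα_i, with Δl_i = b_i / cosα_i.
Slice 1: Δl = 3.0/cos(-7.1°) = 3.023 m; N'_1 = 84·cos(-7.1°) = 83.4; c'Δl = 48.07; W sinα = -10.4
Slice 2: Δl = 1.2/cos4.0° = 1.203 m; N'_2 = 73·cos4.0° = 72.8; c'Δl = 19.13; W sinα = 5.1
Slice 3: Δl = 2.6/cos14.1° = 2.681 m; N'_3 = 220·cos14.1° = 213.4; c'Δl = 42.62; W sinα = 53.6
Slice 4: Δl = 3.0/cos30.1° = 3.468 m; N'_4 = 269·cos30.1° = 232.7; c'Δl = 55.13; W sinα = 134.9
Slice 5: Δl = 1.7/cos45.8° = 2.438 m; N'_5 = 97·cos45.8° = 67.6; c'Δl = 38.77; W sinα = 69.5
Slice 6: Δl = 1.3/cos58.7° = 2.502 m; N'_6 = 29·cos58.7° = 15.1; c'Δl = 39.79; W sinα = 24.8
Σc'Δl = 243.5 kN/m; ΣN' = 685.0 kN/m; ΣW sinα = 277.5 kN/m
Resisting = 243.5 + 685.0·tan30.7° = 243.5 + 406.7 = 650.2 kN/m
FS = 650.2 / 277.5 = 2.343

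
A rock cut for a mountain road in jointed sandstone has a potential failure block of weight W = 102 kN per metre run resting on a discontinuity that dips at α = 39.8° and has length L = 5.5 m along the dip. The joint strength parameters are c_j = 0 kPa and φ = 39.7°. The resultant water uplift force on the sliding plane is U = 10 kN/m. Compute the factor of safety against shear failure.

Resolving the block weight along and normal to the plane and applying the Mohr–Coulomb strength on the joint:
N' = W cosα − U = 102·cos39.8° − 10 = 68.4 kN/m
Driving force T = W sinα = 102·sin39.8° = 65.3 kN/m
Resisting force R = c_j·L + N'·tanφ = 0·5.5 + 68.4·tan39.7° = 0.0 + 56.8 = 56.8 kN/m
FS = R / T = 56.8 / 65.3 = 0.869

FS = 0.87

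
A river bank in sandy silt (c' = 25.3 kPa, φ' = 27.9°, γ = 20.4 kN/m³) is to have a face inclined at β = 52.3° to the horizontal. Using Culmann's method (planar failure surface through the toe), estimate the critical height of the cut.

H_c = 38.84 m

Culmann's analysis gives the critical failure plane at α_cr = (β + φ')/2 = (52.3 + 27.9)/2 = 40.1°, and the critical height
H_c = (4c'/γ) · sinβ cosφ' / [1 − cos(β − φ')]
    = (4·25.3/20.4) · sin52.3°·cos27.9° / [1 − cos(24.4°)]
    = 4.961 · 0.7912·0.8838 / [1 − 0.9107]
    = 4.961 · 0.6993 / 0.0893
    = 38.84 m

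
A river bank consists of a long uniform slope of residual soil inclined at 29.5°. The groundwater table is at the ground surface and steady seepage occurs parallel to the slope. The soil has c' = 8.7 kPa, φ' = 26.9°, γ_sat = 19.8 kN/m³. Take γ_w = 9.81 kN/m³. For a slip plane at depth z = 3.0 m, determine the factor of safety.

With seepage parallel to the slope and the water table at the surface, the effective normal stress on the slip plane uses the buoyant unit weight γ' = γ_sat − γ_w while the driving shear stress uses γ_sat:
FS = [c' + γ' z cos²β tanφ'] / [γ_sat z sinβ cosβ]
γ' = 19.8 − 9.81 = 9.99 kN/m³
Numerator = 8.7 + 9.99·3.0·cos²29.5°·tan26.9° = 8.7 + 9.99·3.0·0.7575·0.5073 = 20.218 kPa
Denominator = 19.8·3.0·sin29.5°·cos29.5° = 19.8·3.0·0.4924·0.8704 = 25.458 kPa
FS = 20.218 / 25.458 = 0.794

FS = 0.79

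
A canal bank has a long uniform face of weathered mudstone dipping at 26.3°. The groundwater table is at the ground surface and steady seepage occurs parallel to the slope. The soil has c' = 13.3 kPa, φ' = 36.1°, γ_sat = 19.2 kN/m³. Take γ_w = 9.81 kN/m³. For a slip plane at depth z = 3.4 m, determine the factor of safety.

FS = 1.23

With seepage parallel to the slope and the water table at the surface, the effective normal stress on the slip plane uses the buoyant unit weight γ' = γ_sat − γ_w while the driving shear stress uses γ_sat:
FS = [c' + γ' z cos²β tanφ'] / [γ_sat z sinβ cosβ]
γ' = 19.2 − 9.81 = 9.39 kN/m³
Numerator = 13.3 + 9.39·3.4·cos²26.3°·tan36.1° = 13.3 + 9.39·3.4·0.8037·0.7292 = 32.011 kPa
Denominator = 19.2·3.4·sin26.3°·cos26.3° = 19.2·3.4·0.4431·0.8965 = 25.930 kPa
FS = 32.011 / 25.930 = 1.235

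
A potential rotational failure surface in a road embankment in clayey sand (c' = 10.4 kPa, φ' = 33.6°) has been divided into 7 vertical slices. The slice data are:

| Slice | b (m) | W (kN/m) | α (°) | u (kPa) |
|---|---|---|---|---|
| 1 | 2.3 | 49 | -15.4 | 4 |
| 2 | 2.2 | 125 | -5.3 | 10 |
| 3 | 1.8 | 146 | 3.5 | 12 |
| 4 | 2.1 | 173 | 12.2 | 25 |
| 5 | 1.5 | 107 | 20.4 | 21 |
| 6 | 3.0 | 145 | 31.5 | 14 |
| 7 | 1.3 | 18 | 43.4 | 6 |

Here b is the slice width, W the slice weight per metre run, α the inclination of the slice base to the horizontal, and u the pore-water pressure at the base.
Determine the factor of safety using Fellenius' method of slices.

Ordinary method of slices: FS = Σ[c'·Δl_i + (W_i cosα_i − u_i·Δl_i)·tanφ'] / Σ W_i sinα_i, with Δl_i = b_i / cosα_i.
Slice 1: Δl = 2.3/cos(-15.4°) = 2.386 m; N'_1 = 49·cos(-15.4°) − 4·2.386 = 37.7; c'Δl = 24.81; W sinα = -13.0
Slice 2: Δl = 2.2/cos(-5.3°) = 2.209 m; N'_2 = 125·cos(-5.3°) − 10·2.209 = 102.4; c'Δl = 22.98; W sinα = -11.5
Slice 3: Δl = 1.8/cos3.5° = 1.803 m; N'_3 = 146·cos3.5° − 12·1.803 = 124.1; c'Δl = 18.75; W sinα = 8.9
Slice 4: Δl = 2.1/cos12.2° = 2.149 m; N'_4 = 173·cos12.2° − 25·2.149 = 115.4; c'Δl = 22.34; W sinα = 36.6
Slice 5: Δl = 1.5/cos20.4° = 1.600 m; N'_5 = 107·cos20.4° − 21·1.600 = 66.7; c'Δl = 16.64; W sinα = 37.3
Slice 6: Δl = 3.0/cos31.5° = 3.518 m; N'_6 = 145·cos31.5° − 14·3.518 = 74.4; c'Δl = 36.59; W sinα = 75.8
Slice 7: Δl = 1.3/cos43.4° = 1.789 m; N'_7 = 18·cos43.4° − 6·1.789 = 2.3; c'Δl = 18.61; W sinα = 12.4
Σc'Δl = 160.7 kN/m; ΣN' = 522.9 kN/m; ΣW sinα = 146.3 kN/m
Resisting = 160.7 + 522.9·tan33.6° = 160.7 + 347.4 = 508.2 kN/m
FS = 508.2 / 146.3 = 3.473

FS = 3.47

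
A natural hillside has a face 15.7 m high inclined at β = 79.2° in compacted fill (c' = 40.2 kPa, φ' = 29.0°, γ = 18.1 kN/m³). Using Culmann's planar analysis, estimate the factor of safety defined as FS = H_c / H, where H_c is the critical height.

H_c = (4c'/γ) · sinβ cosφ' / [1 − cos(β − φ')]
    = (4·40.2/18.1) · sin79.2°·cos29.0° / [1 − cos50.2°]
    = 8.884 · 0.8591 / 0.3599 = 21.21 m
FS = H_c / H = 21.21 / 15.7 = 1.351

FS = 1.35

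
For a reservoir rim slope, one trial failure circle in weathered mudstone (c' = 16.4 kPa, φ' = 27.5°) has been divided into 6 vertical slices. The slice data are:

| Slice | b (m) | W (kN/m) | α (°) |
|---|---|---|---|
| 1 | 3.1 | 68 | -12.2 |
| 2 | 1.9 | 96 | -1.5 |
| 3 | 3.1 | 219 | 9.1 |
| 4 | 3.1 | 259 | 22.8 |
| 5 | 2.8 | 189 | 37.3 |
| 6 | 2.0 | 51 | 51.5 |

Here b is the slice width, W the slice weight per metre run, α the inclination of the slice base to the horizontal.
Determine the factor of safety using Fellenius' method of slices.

FS = 2.63

Ordinary method of slices: FS = Σ[c'·Δl_i + (W_i cosα_i)·tanφ'] / Σ W_i sinα_i, with Δl_i = b_i / cosα_i.
Slice 1: Δl = 3.1/cos(-12.2°) = 3.172 m; N'_1 = 68·cos(-12.2°) = 66.5; c'Δl = 52.01; W sinα = -14.4
Slice 2: Δl = 1.9/cos(-1.5°) = 1.901 m; N'_2 = 96·cos(-1.5°) = 96.0; c'Δl = 31.17; W sinα = -2.5
Slice 3: Δl = 3.1/cos9.1° = 3.140 m; N'_3 = 219·cos9.1° = 216.2; c'Δl = 51.49; W sinα = 34.6
Slice 4: Δl = 3.1/cos22.8° = 3.363 m; N'_4 = 259·cos22.8° = 238.8; c'Δl = 55.15; W sinα = 100.4
Slice 5: Δl = 2.8/cos37.3° = 3.520 m; N'_5 = 189·cos37.3° = 150.3; c'Δl = 57.73; W sinα = 114.5
Slice 6: Δl = 2.0/cos51.5° = 3.213 m; N'_6 = 51·cos51.5° = 31.7; c'Δl = 52.69; W sinα = 39.9
Σc'Δl = 300.2 kN/m; ΣN' = 799.5 kN/m; ΣW sinα = 272.6 kN/m
Resisting = 300.2 + 799.5·tan27.5° = 300.2 + 416.2 = 716.4 kN/m
FS = 716.4 / 272.6 = 2.629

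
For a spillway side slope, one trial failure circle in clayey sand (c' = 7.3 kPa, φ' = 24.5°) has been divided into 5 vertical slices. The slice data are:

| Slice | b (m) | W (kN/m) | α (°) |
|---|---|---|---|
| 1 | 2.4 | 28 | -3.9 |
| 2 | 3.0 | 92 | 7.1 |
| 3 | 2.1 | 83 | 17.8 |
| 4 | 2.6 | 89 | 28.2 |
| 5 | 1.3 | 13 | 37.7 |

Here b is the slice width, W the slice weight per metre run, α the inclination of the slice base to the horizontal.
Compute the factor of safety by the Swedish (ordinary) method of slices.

Ordinary method of slices: FS = Σ[c'·Δl_i + (W_i cosα_i)·tanφ'] / Σ W_i sinα_i, with Δl_i = b_i / cosα_i.
Slice 1: Δl = 2.4/cos(-3.9°) = 2.406 m; N'_1 = 28·cos(-3.9°) = 27.9; c'Δl = 17.56; W sinα = -1.9
Slice 2: Δl = 3.0/cos7.1° = 3.023 m; N'_2 = 92·cos7.1° = 91.3; c'Δl = 22.07; W sinα = 11.4
Slice 3: Δl = 2.1/cos17.8° = 2.206 m; N'_3 = 83·cos17.8° = 79.0; c'Δl = 16.10; W sinα = 25.4
Slice 4: Δl = 2.6/cos28.2° = 2.950 m; N'_4 = 89·cos28.2° = 78.4; c'Δl = 21.54; W sinα = 42.1
Slice 5: Δl = 1.3/cos37.7° = 1.643 m; N'_5 = 13·cos37.7° = 10.3; c'Δl = 11.99; W sinα = 7.9
Σc'Δl = 89.3 kN/m; ΣN' = 287.0 kN/m; ΣW sinα = 84.8 kN/m
Resisting = 89.3 + 287.0·tan24.5° = 89.3 + 130.8 = 220.0 kN/m
FS = 220.0 / 84.8 = 2.593

FS = 2.59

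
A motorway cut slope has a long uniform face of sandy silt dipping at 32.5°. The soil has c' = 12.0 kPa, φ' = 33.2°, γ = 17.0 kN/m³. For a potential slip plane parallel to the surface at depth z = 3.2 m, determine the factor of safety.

For an infinite slope with a slip plane parallel to the surface (no pore pressure): FS = [c' + γz cos²β tanφ'] / [γz sinβ cosβ].
γz = 17.0·3.2 = 54.40 kN/m²
Numerator = 12.0 + 54.40·cos²32.5°·tan33.2° = 12.0 + 54.40·0.7113·0.6544 = 37.321 kPa
Denominator = 54.40·sin32.5°·cos32.5° = 54.40·0.5373·0.8434 = 24.652 kPa
FS = 37.321 / 24.652 = 1.514

FS = 1.51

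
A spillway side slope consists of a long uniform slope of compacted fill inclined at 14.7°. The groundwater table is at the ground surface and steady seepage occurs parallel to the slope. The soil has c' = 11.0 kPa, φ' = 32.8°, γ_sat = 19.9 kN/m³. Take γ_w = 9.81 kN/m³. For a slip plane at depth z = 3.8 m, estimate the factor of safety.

With seepage parallel to the slope and the water table at the surface, the effective normal stress on the slip plane uses the buoyant unit weight γ' = γ_sat − γ_w while the driving shear stress uses γ_sat:
FS = [c' + γ' z cos²β tanφ'] / [γ_sat z sinβ cosβ]
γ' = 19.9 − 9.81 = 10.09 kN/m³
Numerator = 11.0 + 10.09·3.8·cos²14.7°·tan32.8° = 11.0 + 10.09·3.8·0.9356·0.6445 = 34.119 kPa
Denominator = 19.9·3.8·sin14.7°·cos14.7° = 19.9·3.8·0.2538·0.9673 = 18.561 kPa
FS = 34.119 / 18.561 = 1.838

FS = 1.84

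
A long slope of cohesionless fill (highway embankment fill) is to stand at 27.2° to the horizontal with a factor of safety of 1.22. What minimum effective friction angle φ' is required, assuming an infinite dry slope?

FS = tanφ'/tanβ ⇒ tanφ' = FS · tanβ = 1.22 · tan27.2° = 0.6270
φ' = arctan(0.6270) = 32.09°

φ' = 32.1°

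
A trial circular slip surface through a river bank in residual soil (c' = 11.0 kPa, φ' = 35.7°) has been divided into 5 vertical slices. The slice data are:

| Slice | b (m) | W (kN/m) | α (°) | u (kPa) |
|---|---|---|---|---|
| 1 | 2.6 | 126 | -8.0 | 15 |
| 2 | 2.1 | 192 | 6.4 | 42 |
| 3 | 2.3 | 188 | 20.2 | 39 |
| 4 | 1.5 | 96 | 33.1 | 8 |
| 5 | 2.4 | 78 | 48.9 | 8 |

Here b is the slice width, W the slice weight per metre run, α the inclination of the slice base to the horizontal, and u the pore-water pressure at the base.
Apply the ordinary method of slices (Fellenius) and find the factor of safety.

Ordinary method of slices: FS = Σ[c'·Δl_i + (W_i cosα_i − u_i·Δl_i)·tanφ'] / Σ W_i sinα_i, with Δl_i = b_i / cosα_i.
Slice 1: Δl = 2.6/cos(-8.0°) = 2.626 m; N'_1 = 126·cos(-8.0°) − 15·2.626 = 85.4; c'Δl = 28.88; W sinα = -17.5
Slice 2: Δl = 2.1/cos6.4° = 2.113 m; N'_2 = 192·cos6.4° − 42·2.113 = 102.1; c'Δl = 23.24; W sinα = 21.4
Slice 3: Δl = 2.3/cos20.2° = 2.451 m; N'_3 = 188·cos20.2° − 39·2.451 = 80.9; c'Δl = 26.96; W sinα = 64.9
Slice 4: Δl = 1.5/cos33.1° = 1.791 m; N'_4 = 96·cos33.1° − 8·1.791 = 66.1; c'Δl = 19.70; W sinα = 52.4
Slice 5: Δl = 2.4/cos48.9° = 3.651 m; N'_5 = 78·cos48.9° − 8·3.651 = 22.1; c'Δl = 40.16; W sinα = 58.8
Σc'Δl = 138.9 kN/m; ΣN' = 356.5 kN/m; ΣW sinα = 180.0 kN/m
Resisting = 138.9 + 356.5·tan35.7° = 138.9 + 256.1 = 395.1 kN/m
FS = 395.1 / 180.0 = 2.195

FS = 2.20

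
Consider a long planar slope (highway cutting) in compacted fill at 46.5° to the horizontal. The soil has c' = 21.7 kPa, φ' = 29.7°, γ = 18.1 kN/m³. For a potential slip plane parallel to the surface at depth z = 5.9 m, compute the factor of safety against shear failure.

For an infinite slope with a slip plane parallel to the surface (no pore pressure): FS = [c' + γz cos²β tanφ'] / [γz sinβ cosβ].
γz = 18.1·5.9 = 106.79 kN/m²
Numerator = 21.7 + 106.79·cos²46.5°·tan29.7° = 21.7 + 106.79·0.4738·0.5704 = 50.562 kPa
Denominator = 106.79·sin46.5°·cos46.5° = 106.79·0.7254·0.6884 = 53.322 kPa
FS = 50.562 / 53.322 = 0.948

FS = 0.95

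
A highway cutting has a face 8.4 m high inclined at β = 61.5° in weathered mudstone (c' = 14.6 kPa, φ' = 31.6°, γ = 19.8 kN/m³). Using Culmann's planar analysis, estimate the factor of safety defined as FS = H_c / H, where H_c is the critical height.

H_c = (4c'/γ) · sinβ cosφ' / [1 − cos(β − φ')]
    = (4·14.6/19.8) · sin61.5°·cos31.6° / [1 − cos29.9°]
    = 2.949 · 0.7485 / 0.1331 = 16.59 m
FS = H_c / H = 16.59 / 8.4 = 1.975

FS = 1.97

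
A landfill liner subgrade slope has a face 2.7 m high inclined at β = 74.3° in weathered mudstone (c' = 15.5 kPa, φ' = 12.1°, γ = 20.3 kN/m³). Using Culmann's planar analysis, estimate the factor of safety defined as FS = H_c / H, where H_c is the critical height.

H_c = (4c'/γ) · sinβ cosφ' / [1 − cos(β − φ')]
    = (4·15.5/20.3) · sin74.3°·cos12.1° / [1 − cos62.2°]
    = 3.054 · 0.9413 / 0.5336 = 5.39 m
FS = H_c / H = 5.39 / 2.7 = 1.995

FS = 2.00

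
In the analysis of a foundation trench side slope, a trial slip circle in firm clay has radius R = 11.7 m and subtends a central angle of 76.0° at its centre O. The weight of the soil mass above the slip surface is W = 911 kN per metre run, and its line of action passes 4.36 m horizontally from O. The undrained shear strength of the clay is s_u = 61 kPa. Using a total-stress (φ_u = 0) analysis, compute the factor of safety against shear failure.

Taking moments about the centre O, the resisting moment is provided by the undrained shear strength acting along the arc:
Arc length L_a = R·θ = 11.7·(76.0°·π/180) = 11.7·1.3265 = 15.52 m
M_R = s_u·L_a·R = 61·15.52·11.7 = 11076.2 kN·m/m
M_D = W·d = 911·4.36 = 3972.0 kN·m/m
FS = M_R / M_D = 11076.2 / 3972.0 = 2.789

FS = 2.79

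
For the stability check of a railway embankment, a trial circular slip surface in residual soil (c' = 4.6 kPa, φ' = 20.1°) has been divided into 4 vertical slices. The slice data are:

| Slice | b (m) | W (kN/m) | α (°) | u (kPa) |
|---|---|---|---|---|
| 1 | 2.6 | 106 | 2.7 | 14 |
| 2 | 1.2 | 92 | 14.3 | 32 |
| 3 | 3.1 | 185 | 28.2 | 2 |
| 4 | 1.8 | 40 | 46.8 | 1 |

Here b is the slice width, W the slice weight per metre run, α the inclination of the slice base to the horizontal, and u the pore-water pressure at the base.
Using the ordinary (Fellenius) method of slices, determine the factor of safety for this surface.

Ordinary method of slices: FS = Σ[c'·Δl_i + (W_i cosα_i − u_i·Δl_i)·tanφ'] / Σ W_i sinα_i, with Δl_i = b_i / cosα_i.
Slice 1: Δl = 2.6/cos2.7° = 2.603 m; N'_1 = 106·cos2.7° − 14·2.603 = 69.4; c'Δl = 11.97; W sinα = 5.0
Slice 2: Δl = 1.2/cos14.3° = 1.238 m; N'_2 = 92·cos14.3° − 32·1.238 = 49.5; c'Δl = 5.70; W sinα = 22.7
Slice 3: Δl = 3.1/cos28.2° = 3.518 m; N'_3 = 185·cos28.2° − 2·3.518 = 156.0; c'Δl = 16.18; W sinα = 87.4
Slice 4: Δl = 1.8/cos46.8° = 2.629 m; N'_4 = 40·cos46.8° − 1·2.629 = 24.8; c'Δl = 12.10; W sinα = 29.2
Σc'Δl = 45.9 kN/m; ΣN' = 299.7 kN/m; ΣW sinα = 144.3 kN/m
Resisting = 45.9 + 299.7·tan20.1° = 45.9 + 109.7 = 155.6 kN/m
FS = 155.6 / 144.3 = 1.079

FS = 1.08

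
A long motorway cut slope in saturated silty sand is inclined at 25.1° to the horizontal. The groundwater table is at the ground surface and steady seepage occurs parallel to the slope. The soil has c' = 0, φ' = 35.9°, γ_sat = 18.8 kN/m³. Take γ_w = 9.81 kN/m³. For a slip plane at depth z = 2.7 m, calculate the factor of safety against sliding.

With seepage parallel to the slope and the water table at the surface, the effective normal stress on the slip plane uses the buoyant unit weight γ' = γ_sat − γ_w while the driving shear stress uses γ_sat:
FS = [c' + γ' z cos²β tanφ'] / [γ_sat z sinβ cosβ]
(For c' = 0 this reduces to FS = (γ'/γ_sat)·tanφ'/tanβ.)
γ' = 18.8 − 9.81 = 8.99 kN/m³
Numerator = 0.0 + 8.99·2.7·cos²25.1°·tan35.9° = 0.0 + 8.99·2.7·0.8201·0.7239 = 14.409 kPa
Denominator = 18.8·2.7·sin25.1°·cos25.1° = 18.8·2.7·0.4242·0.9056 = 19.499 kPa
FS = 14.409 / 19.499 = 0.739

FS = 0.74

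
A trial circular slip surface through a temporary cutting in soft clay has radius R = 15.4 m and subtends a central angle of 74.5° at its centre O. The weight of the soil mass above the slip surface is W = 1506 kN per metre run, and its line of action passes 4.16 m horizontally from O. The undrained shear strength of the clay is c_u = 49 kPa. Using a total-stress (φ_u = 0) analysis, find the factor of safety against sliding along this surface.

Taking moments about the centre O, the resisting moment is provided by the undrained shear strength acting along the arc:
Arc length L_a = R·θ = 15.4·(74.5°·π/180) = 15.4·1.3003 = 20.02 m
M_R = c_u·L_a·R = 49·20.02·15.4 = 15110.2 kN·m/m
M_D = W·d = 1506·4.16 = 6265.0 kN·m/m
FS = M_R / M_D = 15110.2 / 6265.0 = 2.412

FS = 2.41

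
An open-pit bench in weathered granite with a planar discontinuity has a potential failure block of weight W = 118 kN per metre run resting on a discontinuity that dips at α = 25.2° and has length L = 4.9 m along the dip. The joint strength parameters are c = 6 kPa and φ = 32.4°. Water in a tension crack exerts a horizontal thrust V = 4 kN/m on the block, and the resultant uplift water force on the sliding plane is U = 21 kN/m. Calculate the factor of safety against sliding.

FS = 1.54

Resolving the block weight along and normal to the plane and applying the Mohr–Coulomb strength on the joint:
N' = W cosα − U − V sinα = 118·cos25.2° − 21 − 4·sin25.2° = 84.1 kN/m
Driving force T = W sinα + V cosα = 118·sin25.2° + 4·cos25.2° = 53.9 kN/m
Resisting force R = c·L + N'·tanφ = 6·4.9 + 84.1·tan32.4° = 29.4 + 53.4 = 82.8 kN/m
FS = R / T = 82.8 / 53.9 = 1.536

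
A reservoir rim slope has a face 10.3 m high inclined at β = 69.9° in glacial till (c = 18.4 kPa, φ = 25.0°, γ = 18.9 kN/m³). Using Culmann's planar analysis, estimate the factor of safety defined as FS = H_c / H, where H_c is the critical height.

FS = 1.10

H_c = (4c/γ) · sinβ cosφ / [1 − cos(β − φ)]
    = (4·18.4/18.9) · sin69.9°·cos25.0° / [1 − cos44.9°]
    = 3.894 · 0.8511 / 0.2917 = 11.36 m
FS = H_c / H = 11.36 / 10.3 = 1.103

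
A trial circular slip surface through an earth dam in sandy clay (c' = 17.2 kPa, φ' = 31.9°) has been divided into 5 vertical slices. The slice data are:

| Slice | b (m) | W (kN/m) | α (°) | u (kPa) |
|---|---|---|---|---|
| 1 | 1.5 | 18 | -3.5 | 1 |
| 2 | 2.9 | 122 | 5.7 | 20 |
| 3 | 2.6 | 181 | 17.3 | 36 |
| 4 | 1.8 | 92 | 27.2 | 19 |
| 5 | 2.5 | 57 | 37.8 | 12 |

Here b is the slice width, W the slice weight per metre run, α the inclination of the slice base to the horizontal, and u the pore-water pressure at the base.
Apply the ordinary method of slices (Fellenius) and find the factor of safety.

FS = 2.39

Ordinary method of slices: FS = Σ[c'·Δl_i + (W_i cosα_i − u_i·Δl_i)·tanφ'] / Σ W_i sinα_i, with Δl_i = b_i / cosα_i.
Slice 1: Δl = 1.5/cos(-3.5°) = 1.503 m; N'_1 = 18·cos(-3.5°) − 1·1.503 = 16.5; c'Δl = 25.85; W sinα = -1.1
Slice 2: Δl = 2.9/cos5.7° = 2.914 m; N'_2 = 122·cos5.7° − 20·2.914 = 63.1; c'Δl = 50.13; W sinα = 12.1
Slice 3: Δl = 2.6/cos17.3° = 2.723 m; N'_3 = 181·cos17.3° − 36·2.723 = 74.8; c'Δl = 46.84; W sinα = 53.8
Slice 4: Δl = 1.8/cos27.2° = 2.024 m; N'_4 = 92·cos27.2° − 19·2.024 = 43.4; c'Δl = 34.81; W sinα = 42.1
Slice 5: Δl = 2.5/cos37.8° = 3.164 m; N'_5 = 57·cos37.8° − 12·3.164 = 7.1; c'Δl = 54.42; W sinα = 34.9
Σc'Δl = 212.0 kN/m; ΣN' = 204.8 kN/m; ΣW sinα = 141.8 kN/m
Resisting = 212.0 + 204.8·tan31.9° = 212.0 + 127.5 = 339.5 kN/m
FS = 339.5 / 141.8 = 2.394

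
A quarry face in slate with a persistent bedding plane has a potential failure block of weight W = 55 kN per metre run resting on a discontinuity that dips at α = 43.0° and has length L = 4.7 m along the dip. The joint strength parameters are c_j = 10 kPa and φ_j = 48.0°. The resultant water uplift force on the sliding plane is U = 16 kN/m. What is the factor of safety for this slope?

FS = 1.97

Resolving the block weight along and normal to the plane and applying the Mohr–Coulomb strength on the joint:
N' = W cosα − U = 55·cos43.0° − 16 = 24.2 kN/m
Driving force T = W sinα = 55·sin43.0° = 37.5 kN/m
Resisting force R = c_j·L + N'·tanφ_j = 10·4.7 + 24.2·tan48.0° = 47.0 + 26.9 = 73.9 kN/m
FS = R / T = 73.9 / 37.5 = 1.970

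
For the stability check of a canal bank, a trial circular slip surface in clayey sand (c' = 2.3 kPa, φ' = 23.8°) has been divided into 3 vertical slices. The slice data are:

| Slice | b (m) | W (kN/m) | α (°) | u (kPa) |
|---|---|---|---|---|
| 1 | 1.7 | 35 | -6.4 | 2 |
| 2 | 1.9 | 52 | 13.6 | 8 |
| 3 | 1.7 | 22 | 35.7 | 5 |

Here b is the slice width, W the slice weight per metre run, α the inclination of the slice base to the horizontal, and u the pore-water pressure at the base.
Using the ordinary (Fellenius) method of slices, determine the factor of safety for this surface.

Ordinary method of slices: FS = Σ[c'·Δl_i + (W_i cosα_i − u_i·Δl_i)·tanφ'] / Σ W_i sinα_i, with Δl_i = b_i / cosα_i.
Slice 1: Δl = 1.7/cos(-6.4°) = 1.711 m; N'_1 = 35·cos(-6.4°) − 2·1.711 = 31.4; c'Δl = 3.93; W sinα = -3.9
Slice 2: Δl = 1.9/cos13.6° = 1.955 m; N'_2 = 52·cos13.6° − 8·1.955 = 34.9; c'Δl = 4.50; W sinα = 12.2
Slice 3: Δl = 1.7/cos35.7° = 2.093 m; N'_3 = 22·cos35.7° − 5·2.093 = 7.4; c'Δl = 4.81; W sinα = 12.8
Σc'Δl = 13.2 kN/m; ΣN' = 73.7 kN/m; ΣW sinα = 21.2 kN/m
Resisting = 13.2 + 73.7·tan23.8° = 13.2 + 32.5 = 45.7 kN/m
FS = 45.7 / 21.2 = 2.161

FS = 2.16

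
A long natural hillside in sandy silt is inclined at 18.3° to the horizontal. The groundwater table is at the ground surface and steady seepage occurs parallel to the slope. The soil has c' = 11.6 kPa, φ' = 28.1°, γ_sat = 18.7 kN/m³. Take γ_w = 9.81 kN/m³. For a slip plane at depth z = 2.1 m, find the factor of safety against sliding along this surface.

FS = 1.76

With seepage parallel to the slope and the water table at the surface, the effective normal stress on the slip plane uses the buoyant unit weight γ' = γ_sat − γ_w while the driving shear stress uses γ_sat:
FS = [c' + γ' z cos²β tanφ'] / [γ_sat z sinβ cosβ]
γ' = 18.7 − 9.81 = 8.89 kN/m³
Numerator = 11.6 + 8.89·2.1·cos²18.3°·tan28.1° = 11.6 + 8.89·2.1·0.9014·0.5340 = 20.586 kPa
Denominator = 18.7·2.1·sin18.3°·cos18.3° = 18.7·2.1·0.3140·0.9494 = 11.707 kPa
FS = 20.586 / 11.707 = 1.758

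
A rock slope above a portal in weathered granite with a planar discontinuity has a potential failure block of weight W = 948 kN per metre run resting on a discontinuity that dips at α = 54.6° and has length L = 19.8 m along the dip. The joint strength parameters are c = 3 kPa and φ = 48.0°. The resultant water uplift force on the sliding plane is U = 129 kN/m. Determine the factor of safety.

FS = 0.68

Resolving the block weight along and normal to the plane and applying the Mohr–Coulomb strength on the joint:
N' = W cosα − U = 948·cos54.6° − 129 = 420.2 kN/m
Driving force T = W sinα = 948·sin54.6° = 772.7 kN/m
Resisting force R = c·L + N'·tanφ = 3·19.8 + 420.2·tan48.0° = 59.4 + 466.6 = 526.0 kN/m
FS = R / T = 526.0 / 772.7 = 0.681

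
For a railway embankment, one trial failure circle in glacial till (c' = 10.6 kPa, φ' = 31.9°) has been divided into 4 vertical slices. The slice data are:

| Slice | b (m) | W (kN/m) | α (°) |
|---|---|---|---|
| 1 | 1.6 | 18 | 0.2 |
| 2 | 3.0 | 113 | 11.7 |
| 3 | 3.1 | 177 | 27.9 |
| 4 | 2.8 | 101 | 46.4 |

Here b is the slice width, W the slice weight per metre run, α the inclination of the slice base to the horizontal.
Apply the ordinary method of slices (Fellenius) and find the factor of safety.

FS = 1.96

Ordinary method of slices: FS = Σ[c'·Δl_i + (W_i cosα_i)·tanφ'] / Σ W_i sinα_i, with Δl_i = b_i / cosα_i.
Slice 1: Δl = 1.6/cos0.2° = 1.600 m; N'_1 = 18·cos0.2° = 18.0; c'Δl = 16.96; W sinα = 0.1
Slice 2: Δl = 3.0/cos11.7° = 3.064 m; N'_2 = 113·cos11.7° = 110.7; c'Δl = 32.47; W sinα = 22.9
Slice 3: Δl = 3.1/cos27.9° = 3.508 m; N'_3 = 177·cos27.9° = 156.4; c'Δl = 37.18; W sinα = 82.8
Slice 4: Δl = 2.8/cos46.4° = 4.060 m; N'_4 = 101·cos46.4° = 69.7; c'Δl = 43.04; W sinα = 73.1
Σc'Δl = 129.7 kN/m; ΣN' = 354.7 kN/m; ΣW sinα = 178.9 kN/m
Resisting = 129.7 + 354.7·tan31.9° = 129.7 + 220.8 = 350.5 kN/m
FS = 350.5 / 178.9 = 1.958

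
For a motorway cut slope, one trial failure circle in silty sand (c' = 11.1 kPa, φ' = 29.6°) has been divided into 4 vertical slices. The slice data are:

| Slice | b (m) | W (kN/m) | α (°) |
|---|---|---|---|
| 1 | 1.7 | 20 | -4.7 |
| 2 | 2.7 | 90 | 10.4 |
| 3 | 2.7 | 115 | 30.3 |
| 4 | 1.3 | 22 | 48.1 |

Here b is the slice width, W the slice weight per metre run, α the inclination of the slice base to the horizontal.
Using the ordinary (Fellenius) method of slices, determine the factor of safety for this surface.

FS = 2.61

Ordinary method of slices: FS = Σ[c'·Δl_i + (W_i cosα_i)·tanφ'] / Σ W_i sinα_i, with Δl_i = b_i / cosα_i.
Slice 1: Δl = 1.7/cos(-4.7°) = 1.706 m; N'_1 = 20·cos(-4.7°) = 19.9; c'Δl = 18.93; W sinα = -1.6
Slice 2: Δl = 2.7/cos10.4° = 2.745 m; N'_2 = 90·cos10.4° = 88.5; c'Δl = 30.47; W sinα = 16.2
Slice 3: Δl = 2.7/cos30.3° = 3.127 m; N'_3 = 115·cos30.3° = 99.3; c'Δl = 34.71; W sinα = 58.0
Slice 4: Δl = 1.3/cos48.1° = 1.947 m; N'_4 = 22·cos48.1° = 14.7; c'Δl = 21.61; W sinα = 16.4
Σc'Δl = 105.7 kN/m; ΣN' = 222.4 kN/m; ΣW sinα = 89.0 kN/m
Resisting = 105.7 + 222.4·tan29.6° = 105.7 + 126.4 = 232.1 kN/m
FS = 232.1 / 89.0 = 2.608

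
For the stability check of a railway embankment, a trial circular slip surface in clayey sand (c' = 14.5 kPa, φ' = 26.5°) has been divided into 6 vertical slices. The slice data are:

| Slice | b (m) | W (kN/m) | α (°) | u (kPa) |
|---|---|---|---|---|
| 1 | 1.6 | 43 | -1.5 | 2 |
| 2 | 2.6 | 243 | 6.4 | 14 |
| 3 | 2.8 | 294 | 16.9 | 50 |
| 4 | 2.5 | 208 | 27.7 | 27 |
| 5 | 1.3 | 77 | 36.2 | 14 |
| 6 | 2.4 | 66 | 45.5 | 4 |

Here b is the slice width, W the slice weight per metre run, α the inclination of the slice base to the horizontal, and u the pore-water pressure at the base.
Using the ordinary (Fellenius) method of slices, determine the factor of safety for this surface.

FS = 1.65

Ordinary method of slices: FS = Σ[c'·Δl_i + (W_i cosα_i − u_i·Δl_i)·tanφ'] / Σ W_i sinα_i, with Δl_i = b_i / cosα_i.
Slice 1: Δl = 1.6/cos(-1.5°) = 1.601 m; N'_1 = 43·cos(-1.5°) − 2·1.601 = 39.8; c'Δl = 23.21; W sinα = -1.1
Slice 2: Δl = 2.6/cos6.4° = 2.616 m; N'_2 = 243·cos6.4° − 14·2.616 = 204.9; c'Δl = 37.94; W sinα = 27.1
Slice 3: Δl = 2.8/cos16.9° = 2.926 m; N'_3 = 294·cos16.9° − 50·2.926 = 135.0; c'Δl = 42.43; W sinα = 85.5
Slice 4: Δl = 2.5/cos27.7° = 2.824 m; N'_4 = 208·cos27.7° − 27·2.824 = 107.9; c'Δl = 40.94; W sinα = 96.7
Slice 5: Δl = 1.3/cos36.2° = 1.611 m; N'_5 = 77·cos36.2° − 14·1.611 = 39.6; c'Δl = 23.36; W sinα = 45.5
Slice 6: Δl = 2.4/cos45.5° = 3.424 m; N'_6 = 66·cos45.5° − 4·3.424 = 32.6; c'Δl = 49.65; W sinα = 47.1
Σc'Δl = 217.5 kN/m; ΣN' = 559.7 kN/m; ΣW sinα = 300.7 kN/m
Resisting = 217.5 + 559.7·tan26.5° = 217.5 + 279.1 = 496.6 kN/m
FS = 496.6 / 300.7 = 1.652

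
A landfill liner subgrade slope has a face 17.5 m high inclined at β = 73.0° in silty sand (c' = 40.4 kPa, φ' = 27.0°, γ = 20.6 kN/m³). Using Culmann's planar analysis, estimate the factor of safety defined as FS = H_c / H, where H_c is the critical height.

H_c = (4c'/γ) · sinβ cosφ' / [1 − cos(β − φ')]
    = (4·40.4/20.6) · sin73.0°·cos27.0° / [1 − cos46.0°]
    = 7.845 · 0.8521 / 0.3053 = 21.89 m
FS = H_c / H = 21.89 / 17.5 = 1.251

FS = 1.25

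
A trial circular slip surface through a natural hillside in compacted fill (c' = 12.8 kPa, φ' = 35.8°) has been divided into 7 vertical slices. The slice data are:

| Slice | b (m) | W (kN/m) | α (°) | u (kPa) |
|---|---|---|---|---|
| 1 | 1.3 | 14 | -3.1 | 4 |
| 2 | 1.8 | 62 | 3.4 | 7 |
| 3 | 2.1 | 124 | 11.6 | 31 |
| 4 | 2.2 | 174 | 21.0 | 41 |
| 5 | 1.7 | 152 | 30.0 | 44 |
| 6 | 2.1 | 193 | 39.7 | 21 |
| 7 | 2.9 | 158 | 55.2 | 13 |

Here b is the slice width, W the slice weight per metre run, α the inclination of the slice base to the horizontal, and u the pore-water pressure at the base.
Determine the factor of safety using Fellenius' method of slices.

FS = 1.11

Ordinary method of slices: FS = Σ[c'·Δl_i + (W_i cosα_i − u_i·Δl_i)·tanφ'] / Σ W_i sinα_i, with Δl_i = b_i / cosα_i.
Slice 1: Δl = 1.3/cos(-3.1°) = 1.302 m; N'_1 = 14·cos(-3.1°) − 4·1.302 = 8.8; c'Δl = 16.66; W sinα = -0.8
Slice 2: Δl = 1.8/cos3.4° = 1.803 m; N'_2 = 62·cos3.4° − 7·1.803 = 49.3; c'Δl = 23.08; W sinα = 3.7
Slice 3: Δl = 2.1/cos11.6° = 2.144 m; N'_3 = 124·cos11.6° − 31·2.144 = 55.0; c'Δl = 27.44; W sinα = 24.9
Slice 4: Δl = 2.2/cos21.0° = 2.357 m; N'_4 = 174·cos21.0° − 41·2.357 = 65.8; c'Δl = 30.16; W sinα = 62.4
Slice 5: Δl = 1.7/cos30.0° = 1.963 m; N'_5 = 152·cos30.0° − 44·1.963 = 45.3; c'Δl = 25.13; W sinα = 76.0
Slice 6: Δl = 2.1/cos39.7° = 2.729 m; N'_6 = 193·cos39.7° − 21·2.729 = 91.2; c'Δl = 34.94; W sinα = 123.3
Slice 7: Δl = 2.9/cos55.2° = 5.081 m; N'_7 = 158·cos55.2° − 13·5.081 = 24.1; c'Δl = 65.04; W sinα = 129.7
Σc'Δl = 222.5 kN/m; ΣN' = 339.4 kN/m; ΣW sinα = 419.2 kN/m
Resisting = 222.5 + 339.4·tan35.8° = 222.5 + 244.8 = 467.3 kN/m
FS = 467.3 / 419.2 = 1.115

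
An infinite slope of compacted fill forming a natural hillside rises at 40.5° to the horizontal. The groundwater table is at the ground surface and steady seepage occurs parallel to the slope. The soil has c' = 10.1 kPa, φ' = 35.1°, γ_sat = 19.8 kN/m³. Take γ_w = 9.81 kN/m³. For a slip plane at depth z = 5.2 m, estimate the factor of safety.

FS = 0.61

With seepage parallel to the slope and the water table at the surface, the effective normal stress on the slip plane uses the buoyant unit weight γ' = γ_sat − γ_w while the driving shear stress uses γ_sat:
FS = [c' + γ' z cos²β tanφ'] / [γ_sat z sinβ cosβ]
γ' = 19.8 − 9.81 = 9.99 kN/m³
Numerator = 10.1 + 9.99·5.2·cos²40.5°·tan35.1° = 10.1 + 9.99·5.2·0.5782·0.7028 = 31.211 kPa
Denominator = 19.8·5.2·sin40.5°·cos40.5° = 19.8·5.2·0.6494·0.7604 = 50.846 kPa
FS = 31.211 / 50.846 = 0.614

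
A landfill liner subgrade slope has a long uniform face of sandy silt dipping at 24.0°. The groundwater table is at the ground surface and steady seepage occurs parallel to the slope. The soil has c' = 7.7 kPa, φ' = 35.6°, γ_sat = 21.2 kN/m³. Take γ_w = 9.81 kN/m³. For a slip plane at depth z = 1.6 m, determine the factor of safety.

FS = 1.47

With seepage parallel to the slope and the water table at the surface, the effective normal stress on the slip plane uses the buoyant unit weight γ' = γ_sat − γ_w while the driving shear stress uses γ_sat:
FS = [c' + γ' z cos²β tanφ'] / [γ_sat z sinβ cosβ]
γ' = 21.2 − 9.81 = 11.39 kN/m³
Numerator = 7.7 + 11.39·1.6·cos²24.0°·tan35.6° = 7.7 + 11.39·1.6·0.8346·0.7159 = 18.589 kPa
Denominator = 21.2·1.6·sin24.0°·cos24.0° = 21.2·1.6·0.4067·0.9135 = 12.604 kPa
FS = 18.589 / 12.604 = 1.475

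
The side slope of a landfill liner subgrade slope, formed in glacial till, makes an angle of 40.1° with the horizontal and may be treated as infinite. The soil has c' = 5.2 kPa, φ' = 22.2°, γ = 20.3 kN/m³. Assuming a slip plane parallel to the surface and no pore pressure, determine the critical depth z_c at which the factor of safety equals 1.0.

Setting FS = 1.00 in FS = [c' + γz cos²β tanφ'] / [γz sinβ cosβ] and solving for z:
z = c' / [γ cosβ (FS·sinβ − cosβ·tanφ')]
  = 5.2 / [20.3·cos40.1°·(1.00·sin40.1° − cos40.1°·tan22.2°)]
  = 5.2 / [20.3·0.7649·(1.00·0.6441 − 0.7649·0.4081)]
  = 5.2 / 5.1547 = 1.009 m

z_c = 1.01 m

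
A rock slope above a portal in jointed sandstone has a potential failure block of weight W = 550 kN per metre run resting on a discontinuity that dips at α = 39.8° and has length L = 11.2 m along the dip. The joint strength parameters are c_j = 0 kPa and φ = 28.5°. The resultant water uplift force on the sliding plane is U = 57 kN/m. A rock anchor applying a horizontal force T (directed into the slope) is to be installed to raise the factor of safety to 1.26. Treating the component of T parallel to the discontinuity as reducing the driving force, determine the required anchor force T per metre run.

T = 186 kN/m

Resolving forces along and normal to the sliding plane, with the horizontal anchor force T adding T·sinα to the effective normal force and T·cosα acting up the plane against the driving force:
FS = [c_jL + (W cosα − U + T sinα) tanφ] / [W sinα − T cosα]
Without the anchor: N' = 365.6 kN/m, driving T_d = 352.1 kN/m, resisting R = 0·11.2 + 365.6·tan28.5° = 198.5 kN/m, FS = 0.56.
Setting FS = 1.26 and solving for T:
1.26·(352.1 − T cos39.8°) = 198.5 + T sin39.8°·tan28.5°
T·(sin39.8°·tan28.5° + 1.26·cos39.8°) = 1.26·352.1 − 198.5
T·(0.6401·0.5430 + 1.26·0.7683) = 443.6 − 198.5 = 245.1
T·1.3156 = 245.1
T = 186.3 kN/m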